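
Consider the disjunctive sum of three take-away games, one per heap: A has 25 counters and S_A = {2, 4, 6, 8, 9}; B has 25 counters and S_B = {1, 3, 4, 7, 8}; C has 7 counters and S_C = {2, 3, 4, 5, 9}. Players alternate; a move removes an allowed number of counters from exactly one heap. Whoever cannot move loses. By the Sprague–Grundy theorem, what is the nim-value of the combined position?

Heap A, S = {2, 4, 6, 8, 9}:
n :  0  1  2  3  4  5  6  7  8  9 10 11 12 13 14 15 16 17 18 19 20 21 22 23 24 25
G :  0  0  1  1  2  2  3  3  4  4  5  0  0  1  1  2  2  3  3  4  4  5  0  0  1  1
G_A(25) = 1.
Heap B, S = {1, 3, 4, 7, 8}:
n :  0  1  2  3  4  5  6  7  8  9 10 11 12 13 14 15 16 17 18 19 20 21 22 23 24 25
G :  0  1  0  1  2  3  2  3  4  5  4  0  1  0  1  2  3  2  3  4  5  4  0  1  0  1
G_B(25) = 1.
Heap C, S = {2, 3, 4, 5, 9}:
n : 0 1 2 3 4 5 6 7
G : 0 0 1 1 2 2 3 0
G_C(7) = 0.
Combined Grundy value = 1 ⊕ 1 ⊕ 0 = 0.

0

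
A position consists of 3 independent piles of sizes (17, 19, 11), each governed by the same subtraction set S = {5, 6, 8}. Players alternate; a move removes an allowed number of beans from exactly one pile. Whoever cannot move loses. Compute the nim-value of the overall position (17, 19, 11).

3

All piles use S = {5, 6, 8}:
n :  0  1  2  3  4  5  6  7  8  9 10 11 12 13 14 15 16 17 18 19
G :  0  0  0  0  0  1  1  1  1  1  2  2  2  0  0  0  0  0  1  1
Pile A: G(17) = 0.
Pile B: G(19) = 1.
Pile C: G(11) = 2.
Combined Grundy value = 0 ⊕ 1 ⊕ 2 = 3.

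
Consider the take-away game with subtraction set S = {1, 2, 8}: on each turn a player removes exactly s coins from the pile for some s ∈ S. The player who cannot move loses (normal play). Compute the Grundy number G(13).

n :  0  1  2  3  4  5  6  7  8  9 10 11 12 13
G :  0  1  2  0  1  2  0  1  2  0  1  2  0  1

1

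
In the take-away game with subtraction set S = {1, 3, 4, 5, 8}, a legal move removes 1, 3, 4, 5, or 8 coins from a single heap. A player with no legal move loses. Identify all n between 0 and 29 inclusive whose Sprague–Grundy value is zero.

G(0) = 0
G(1) = mex{0} = 1
G(2) = mex{1} = 0
G(3) = mex{0,0} = 1
G(4) = mex{1,1,0} = 2
G(5) = mex{2,0,1,0} = 3
G(6) = mex{3,1,0,1} = 2
G(7) = mex{2,2,1,0} = 3
G(8) = mex{3,3,2,1,0} = 4
G(9) = mex{4,2,3,2,1} = 0
G(10) = mex{0,3,2,3,0} = 1
G(11) = mex{1,4,3,2,1} = 0
G(12) = mex{0,0,4,3,2} = 1
G(13) = mex{1,1,0,4,3} = 2
G(14) = mex{2,0,1,0,2} = 3
G(15) = mex{3,1,0,1,3} = 2
G(16) = mex{2,2,1,0,4} = 3
G(17) = mex{3,3,2,1,0} = 4
G(18) = mex{4,2,3,2,1} = 0
G(19) = mex{0,3,2,3,0} = 1
G(20) = mex{1,4,3,2,1} = 0
G(21) = mex{0,0,4,3,2} = 1
G(22) = mex{1,1,0,4,3} = 2
G(23) = mex{2,0,1,0,2} = 3
G(24) = mex{3,1,0,1,3} = 2
G(25) = mex{2,2,1,0,4} = 3
G(26) = mex{3,3,2,1,0} = 4
G(27) = mex{4,2,3,2,1} = 0
G(28) = mex{0,3,2,3,0} = 1
G(29) = mex{1,4,3,2,1} = 0
P-positions are exactly the n with G(n) = 0.

0, 2, 9, 11, 18, 20, 27, 29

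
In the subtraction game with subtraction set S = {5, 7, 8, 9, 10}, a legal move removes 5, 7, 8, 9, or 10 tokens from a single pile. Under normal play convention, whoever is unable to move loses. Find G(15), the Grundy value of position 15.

G(0) = 0
G(1) = mex{} = 0
G(2) = mex{} = 0
G(3) = mex{} = 0
G(4) = mex{} = 0
G(5) = mex{0} = 1
G(6) = mex{0} = 1
G(7) = mex{0,0} = 1
G(8) = mex{0,0,0} = 1
G(9) = mex{0,0,0,0} = 1
G(10) = mex{1,0,0,0,0} = 2
G(11) = mex{1,0,0,0,0} = 2
G(12) = mex{1,1,0,0,0} = 2
G(13) = mex{1,1,1,0,0} = 2
G(14) = mex{1,1,1,1,0} = 2
G(15) = mex{2,1,1,1,1} = 0

0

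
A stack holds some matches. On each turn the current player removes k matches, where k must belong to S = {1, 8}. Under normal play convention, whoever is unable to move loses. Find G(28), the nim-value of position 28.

G(0) = 0
G(1) = mex{0} = 1
G(2) = mex{1} = 0
G(3) = mex{0} = 1
G(4) = mex{1} = 0
G(5) = mex{0} = 1
G(6) = mex{1} = 0
G(7) = mex{0} = 1
G(8) = mex{1,0} = 2
G(9) = mex{2,1} = 0
G(10) = mex{0,0} = 1
G(11) = mex{1,1} = 0
G(12) = mex{0,0} = 1
G(13) = mex{1,1} = 0
G(14) = mex{0,0} = 1
G(15) = mex{1,1} = 0
G(16) = mex{0,2} = 1
G(17) = mex{1,0} = 2
G(18) = mex{2,1} = 0
G(19) = mex{0,0} = 1
G(20) = mex{1,1} = 0
G(21) = mex{0,0} = 1
G(22) = mex{1,1} = 0
G(23) = mex{0,0} = 1
G(24) = mex{1,1} = 0
G(25) = mex{0,2} = 1
G(26) = mex{1,0} = 2
G(27) = mex{2,1} = 0
G(28) = mex{0,0} = 1

1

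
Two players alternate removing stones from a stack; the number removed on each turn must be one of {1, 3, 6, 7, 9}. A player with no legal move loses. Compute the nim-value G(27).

1

n :  0  1  2  3  4  5  6  7  8  9 10 11 12 13 14 15 16 17 18 19 20 21 22 23 24 25 26 27
G :  0  1  0  1  0  1  2  3  2  3  2  3  0  1  0  1  0  1  2  3  2  3  2  3  0  1  0  1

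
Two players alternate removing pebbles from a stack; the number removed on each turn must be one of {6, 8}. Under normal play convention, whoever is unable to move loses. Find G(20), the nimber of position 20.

G(0) = 0
G(1) = mex{} = 0
G(2) = mex{} = 0
G(3) = mex{} = 0
G(4) = mex{} = 0
G(5) = mex{} = 0
G(6) = mex{0} = 1
G(7) = mex{0} = 1
G(8) = mex{0,0} = 1
G(9) = mex{0,0} = 1
G(10) = mex{0,0} = 1
G(11) = mex{0,0} = 1
G(12) = mex{1,0} = 2
G(13) = mex{1,0} = 2
G(14) = mex{1,1} = 0
G(15) = mex{1,1} = 0
G(16) = mex{1,1} = 0
G(17) = mex{1,1} = 0
G(18) = mex{2,1} = 0
G(19) = mex{2,1} = 0
G(20) = mex{0,2} = 1

1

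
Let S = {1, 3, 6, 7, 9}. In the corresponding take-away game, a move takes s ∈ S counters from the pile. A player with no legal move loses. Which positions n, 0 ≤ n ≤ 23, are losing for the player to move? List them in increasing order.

0, 2, 4, 12, 14, 16

G(0) = 0
G(1) = mex{0} = 1
G(2) = mex{1} = 0
G(3) = mex{0,0} = 1
G(4) = mex{1,1} = 0
G(5) = mex{0,0} = 1
G(6) = mex{1,1,0} = 2
G(7) = mex{2,0,1,0} = 3
G(8) = mex{3,1,0,1} = 2
G(9) = mex{2,2,1,0,0} = 3
G(10) = mex{3,3,0,1,1} = 2
G(11) = mex{2,2,1,0,0} = 3
G(12) = mex{3,3,2,1,1} = 0
G(13) = mex{0,2,3,2,0} = 1
G(14) = mex{1,3,2,3,1} = 0
G(15) = mex{0,0,3,2,2} = 1
G(16) = mex{1,1,2,3,3} = 0
G(17) = mex{0,0,3,2,2} = 1
G(18) = mex{1,1,0,3,3} = 2
G(19) = mex{2,0,1,0,2} = 3
G(20) = mex{3,1,0,1,3} = 2
G(21) = mex{2,2,1,0,0} = 3
G(22) = mex{3,3,0,1,1} = 2
G(23) = mex{2,2,1,0,0} = 3
P-positions are exactly the n with G(n) = 0.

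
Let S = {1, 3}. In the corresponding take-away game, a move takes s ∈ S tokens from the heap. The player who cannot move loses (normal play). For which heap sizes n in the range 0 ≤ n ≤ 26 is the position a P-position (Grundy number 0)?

0, 2, 4, 6, 8, 10, 12, 14, 16, 18, 20, 22, 24, 26

n :  0  1  2  3  4  5  6  7  8  9 10 11 12 13 14 15 16 17 18 19 20 21 22 23 24 25 26
G :  0  1  0  1  0  1  0  1  0  1  0  1  0  1  0  1  0  1  0  1  0  1  0  1  0  1  0
P-positions are exactly the n with G(n) = 0.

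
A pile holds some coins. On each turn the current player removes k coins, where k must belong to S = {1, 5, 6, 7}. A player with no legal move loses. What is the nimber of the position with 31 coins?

3

G(0) = 0
G(1) = mex{0} = 1
G(2) = mex{1} = 0
G(3) = mex{0} = 1
G(4) = mex{1} = 0
G(5) = mex{0,0} = 1
G(6) = mex{1,1,0} = 2
G(7) = mex{2,0,1,0} = 3
G(8) = mex{3,1,0,1} = 2
G(9) = mex{2,0,1,0} = 3
G(10) = mex{3,1,0,1} = 2
G(11) = mex{2,2,1,0} = 3
G(12) = mex{3,3,2,1} = 0
G(13) = mex{0,2,3,2} = 1
G(14) = mex{1,3,2,3} = 0
G(15) = mex{0,2,3,2} = 1
G(16) = mex{1,3,2,3} = 0
G(17) = mex{0,0,3,2} = 1
G(18) = mex{1,1,0,3} = 2
G(19) = mex{2,0,1,0} = 3
G(20) = mex{3,1,0,1} = 2
G(21) = mex{2,0,1,0} = 3
G(22) = mex{3,1,0,1} = 2
G(23) = mex{2,2,1,0} = 3
G(24) = mex{3,3,2,1} = 0
G(25) = mex{0,2,3,2} = 1
G(26) = mex{1,3,2,3} = 0
G(27) = mex{0,2,3,2} = 1
G(28) = mex{1,3,2,3} = 0
G(29) = mex{0,0,3,2} = 1
G(30) = mex{1,1,0,3} = 2
G(31) = mex{2,0,1,0} = 3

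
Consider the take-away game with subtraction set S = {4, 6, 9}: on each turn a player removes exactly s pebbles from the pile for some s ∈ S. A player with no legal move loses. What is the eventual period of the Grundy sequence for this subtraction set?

13

G(0) = 0
G(1) = mex{} = 0
G(2) = mex{} = 0
G(3) = mex{} = 0
G(4) = mex{0} = 1
G(5) = mex{0} = 1
G(6) = mex{0,0} = 1
G(7) = mex{0,0} = 1
G(8) = mex{1,0} = 2
G(9) = mex{1,0,0} = 2
G(10) = mex{1,1,0} = 2
G(11) = mex{1,1,0} = 2
G(12) = mex{2,1,0} = 3
G(13) = mex{2,1,1} = 0
G(14) = mex{2,2,1} = 0
G(15) = mex{2,2,1} = 0
G(16) = mex{3,2,1} = 0
G(17) = mex{0,2,2} = 1
G(18) = mex{0,3,2} = 1
G(19) = mex{0,0,2} = 1
G(20) = mex{0,0,2} = 1
G(21) = mex{1,0,3} = 2
G(22) = mex{1,0,0} = 2
G(23) = mex{1,1,0} = 2
G(24) = mex{1,1,0} = 2
G(25) = mex{2,1,0} = 3
G(26) = mex{2,1,1} = 0
G(27) = mex{2,2,1} = 0
G(n+13) = G(n) holds for n = 0,…,8 (a full window of length max(S) = 9), so the sequence is purely periodic with period 13.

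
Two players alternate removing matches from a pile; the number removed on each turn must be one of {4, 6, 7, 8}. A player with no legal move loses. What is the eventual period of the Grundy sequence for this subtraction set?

12

n :  0  1  2  3  4  5  6  7  8  9 10 11 12 13 14 15 16 17 18 19 20 21 22 23 24 25
G :  0  0  0  0  1  1  1  1  2  2  2  2  0  0  0  0  1  1  1  1  2  2  2  2  0  0
G(n+12) = G(n) holds for n = 0,…,7 (a full window of length max(S) = 8), so the sequence is purely periodic with period 12.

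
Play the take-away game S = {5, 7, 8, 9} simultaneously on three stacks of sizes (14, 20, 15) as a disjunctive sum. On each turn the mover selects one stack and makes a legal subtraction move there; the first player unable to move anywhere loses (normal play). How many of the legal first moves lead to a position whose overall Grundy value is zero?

8

All stacks use S = {5, 7, 8, 9}:
n :  0  1  2  3  4  5  6  7  8  9 10 11 12 13 14 15 16 17 18 19 20
G :  0  0  0  0  0  1  1  1  1  1  2  2  2  2  0  0  0  0  0  1  1
Stack A: G(14) = 0.
Stack B: G(20) = 1.
Stack C: G(15) = 0.
Combined Grundy value = 0 ⊕ 1 ⊕ 0 = 1.
A winning move leaves total XOR = 0, i.e. changes one component's Grundy value g to g ⊕ X where X is the current total.
Stack A: need g' = 0⊕1 = 1. Options: 14−5→G=1, 14−7→G=1, 14−8→G=1, 14−9→G=1. Hits: 4.
Stack B: need g' = 1⊕1 = 0. Options: 20−5→G=0, 20−7→G=2, 20−8→G=2, 20−9→G=2. Hits: 1.
Stack C: need g' = 0⊕1 = 1. Options: 15−5→G=2, 15−7→G=1, 15−8→G=1, 15−9→G=1. Hits: 3.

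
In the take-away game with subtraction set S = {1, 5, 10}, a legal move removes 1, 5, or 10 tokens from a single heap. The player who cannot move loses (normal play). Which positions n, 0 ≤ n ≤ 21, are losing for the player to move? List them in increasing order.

0, 2, 4, 6, 8, 15, 17, 19, 21

n :  0  1  2  3  4  5  6  7  8  9 10 11 12 13 14 15 16 17 18 19 20 21
G :  0  1  0  1  0  1  0  1  0  1  2  3  2  3  2  0  1  0  1  0  1  0
P-positions are exactly the n with G(n) = 0.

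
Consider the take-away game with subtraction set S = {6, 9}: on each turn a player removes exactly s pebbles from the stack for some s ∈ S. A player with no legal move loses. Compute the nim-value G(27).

2

n :  0  1  2  3  4  5  6  7  8  9 10 11 12 13 14 15 16 17 18 19 20 21 22 23 24 25 26 27
G :  0  0  0  0  0  0  1  1  1  1  1  1  2  2  2  0  0  0  0  0  0  1  1  1  1  1  1  2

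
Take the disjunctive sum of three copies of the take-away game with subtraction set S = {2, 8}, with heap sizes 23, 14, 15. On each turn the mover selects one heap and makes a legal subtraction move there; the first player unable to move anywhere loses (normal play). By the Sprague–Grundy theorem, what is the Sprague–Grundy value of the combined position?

All heaps use S = {2, 8}:
n :  0  1  2  3  4  5  6  7  8  9 10 11 12 13 14 15 16 17 18 19 20 21 22 23
G :  0  0  1  1  0  0  1  1  2  2  0  0  1  1  0  0  1  1  2  2  0  0  1  1
Heap A: G(23) = 1.
Heap B: G(14) = 0.
Heap C: G(15) = 0.
Combined Grundy value = 1 ⊕ 0 ⊕ 0 = 1.

1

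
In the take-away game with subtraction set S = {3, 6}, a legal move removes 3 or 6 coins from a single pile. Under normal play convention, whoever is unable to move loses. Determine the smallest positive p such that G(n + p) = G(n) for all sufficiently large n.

n :  0  1  2  3  4  5  6  7  8  9 10 11 12 13 14 15 16 17 18 19
G :  0  0  0  1  1  1  2  2  2  0  0  0  1  1  1  2  2  2  0  0
G(n+9) = G(n) holds for n = 0,…,5 (a full window of length max(S) = 6), so the sequence is purely periodic with period 9.

9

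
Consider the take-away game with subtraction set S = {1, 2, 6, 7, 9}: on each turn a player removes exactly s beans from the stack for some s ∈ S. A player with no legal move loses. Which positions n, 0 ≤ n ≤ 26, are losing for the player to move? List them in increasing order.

0, 3, 8, 11, 16, 19, 24

G(0) = 0
G(1) = mex{0} = 1
G(2) = mex{1,0} = 2
G(3) = mex{2,1} = 0
G(4) = mex{0,2} = 1
G(5) = mex{1,0} = 2
G(6) = mex{2,1,0} = 3
G(7) = mex{3,2,1,0} = 4
G(8) = mex{4,3,2,1} = 0
G(9) = mex{0,4,0,2,0} = 1
G(10) = mex{1,0,1,0,1} = 2
G(11) = mex{2,1,2,1,2} = 0
G(12) = mex{0,2,3,2,0} = 1
G(13) = mex{1,0,4,3,1} = 2
G(14) = mex{2,1,0,4,2} = 3
G(15) = mex{3,2,1,0,3} = 4
G(16) = mex{4,3,2,1,4} = 0
G(17) = mex{0,4,0,2,0} = 1
G(18) = mex{1,0,1,0,1} = 2
G(19) = mex{2,1,2,1,2} = 0
G(20) = mex{0,2,3,2,0} = 1
G(21) = mex{1,0,4,3,1} = 2
G(22) = mex{2,1,0,4,2} = 3
G(23) = mex{3,2,1,0,3} = 4
G(24) = mex{4,3,2,1,4} = 0
G(25) = mex{0,4,0,2,0} = 1
G(26) = mex{1,0,1,0,1} = 2
P-positions are exactly the n with G(n) = 0.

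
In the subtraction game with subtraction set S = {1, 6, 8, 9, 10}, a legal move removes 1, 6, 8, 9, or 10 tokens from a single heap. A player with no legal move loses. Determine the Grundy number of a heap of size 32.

n :  0  1  2  3  4  5  6  7  8  9 10 11 12 13 14 15 16 17 18 19 20 21 22 23 24 25 26 27 28 29 30 31 32
G :  0  1  0  1  0  1  2  0  1  2  3  2  3  2  3  4  5  3  0  1  0  1  0  1  2  0  1  2  3  2  3  2  3

3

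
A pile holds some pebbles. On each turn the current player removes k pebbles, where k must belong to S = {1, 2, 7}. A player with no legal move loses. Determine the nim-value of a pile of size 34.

1

G(0) = 0
G(1) = mex{0} = 1
G(2) = mex{1,0} = 2
G(3) = mex{2,1} = 0
G(4) = mex{0,2} = 1
G(5) = mex{1,0} = 2
G(6) = mex{2,1} = 0
G(7) = mex{0,2,0} = 1
G(8) = mex{1,0,1} = 2
G(9) = mex{2,1,2} = 0
G(10) = mex{0,2,0} = 1
G(11) = mex{1,0,1} = 2
G(12) = mex{2,1,2} = 0
G(13) = mex{0,2,0} = 1
G(14) = mex{1,0,1} = 2
G(15) = mex{2,1,2} = 0
G(16) = mex{0,2,0} = 1
G(17) = mex{1,0,1} = 2
G(18) = mex{2,1,2} = 0
G(19) = mex{0,2,0} = 1
G(20) = mex{1,0,1} = 2
G(21) = mex{2,1,2} = 0
G(22) = mex{0,2,0} = 1
G(23) = mex{1,0,1} = 2
G(24) = mex{2,1,2} = 0
G(25) = mex{0,2,0} = 1
G(26) = mex{1,0,1} = 2
G(27) = mex{2,1,2} = 0
G(28) = mex{0,2,0} = 1
G(29) = mex{1,0,1} = 2
G(30) = mex{2,1,2} = 0
G(31) = mex{0,2,0} = 1
G(32) = mex{1,0,1} = 2
G(33) = mex{2,1,2} = 0
G(34) = mex{0,2,0} = 1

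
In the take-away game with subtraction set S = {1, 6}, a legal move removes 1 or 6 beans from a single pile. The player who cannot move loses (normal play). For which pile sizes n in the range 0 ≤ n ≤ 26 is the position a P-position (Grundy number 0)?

0, 2, 4, 7, 9, 11, 14, 16, 18, 21, 23, 25

n :  0  1  2  3  4  5  6  7  8  9 10 11 12 13 14 15 16 17 18 19 20 21 22 23 24 25 26
G :  0  1  0  1  0  1  2  0  1  0  1  0  1  2  0  1  0  1  0  1  2  0  1  0  1  0  1
P-positions are exactly the n with G(n) = 0.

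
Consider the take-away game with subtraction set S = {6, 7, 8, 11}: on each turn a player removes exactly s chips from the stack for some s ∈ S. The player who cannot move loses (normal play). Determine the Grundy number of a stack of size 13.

2

n :  0  1  2  3  4  5  6  7  8  9 10 11 12 13
G :  0  0  0  0  0  0  1  1  1  1  1  1  2  2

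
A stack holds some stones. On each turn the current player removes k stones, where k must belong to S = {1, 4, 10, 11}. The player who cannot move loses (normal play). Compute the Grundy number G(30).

2

G(0) = 0
G(1) = mex{0} = 1
G(2) = mex{1} = 0
G(3) = mex{0} = 1
G(4) = mex{1,0} = 2
G(5) = mex{2,1} = 0
G(6) = mex{0,0} = 1
G(7) = mex{1,1} = 0
G(8) = mex{0,2} = 1
G(9) = mex{1,0} = 2
G(10) = mex{2,1,0} = 3
G(11) = mex{3,0,1,0} = 2
G(12) = mex{2,1,0,1} = 3
G(13) = mex{3,2,1,0} = 4
G(14) = mex{4,3,2,1} = 0
G(15) = mex{0,2,0,2} = 1
G(16) = mex{1,3,1,0} = 2
G(17) = mex{2,4,0,1} = 3
G(18) = mex{3,0,1,0} = 2
G(19) = mex{2,1,2,1} = 0
G(20) = mex{0,2,3,2} = 1
G(21) = mex{1,3,2,3} = 0
G(22) = mex{0,2,3,2} = 1
G(23) = mex{1,0,4,3} = 2
G(24) = mex{2,1,0,4} = 3
G(25) = mex{3,0,1,0} = 2
G(26) = mex{2,1,2,1} = 0
G(27) = mex{0,2,3,2} = 1
G(28) = mex{1,3,2,3} = 0
G(29) = mex{0,2,0,2} = 1
G(30) = mex{1,0,1,0} = 2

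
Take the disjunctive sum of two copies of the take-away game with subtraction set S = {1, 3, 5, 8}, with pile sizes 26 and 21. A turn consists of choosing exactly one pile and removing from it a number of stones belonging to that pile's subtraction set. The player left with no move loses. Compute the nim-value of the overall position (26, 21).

2

All piles use S = {1, 3, 5, 8}:
n :  0  1  2  3  4  5  6  7  8  9 10 11 12 13 14 15 16 17 18 19 20 21 22 23 24 25 26
G :  0  1  0  1  0  1  0  1  2  3  2  3  2  0  1  0  1  0  1  0  1  2  3  2  3  2  0
Pile A: G(26) = 0.
Pile B: G(21) = 2.
Combined Grundy value = 0 ⊕ 2 = 2.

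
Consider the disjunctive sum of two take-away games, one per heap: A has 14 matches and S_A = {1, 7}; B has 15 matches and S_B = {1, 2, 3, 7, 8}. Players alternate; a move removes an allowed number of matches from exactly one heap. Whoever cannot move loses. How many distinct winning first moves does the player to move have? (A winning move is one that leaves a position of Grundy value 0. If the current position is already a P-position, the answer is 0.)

Heap A, S = {1, 7}:
n :  0  1  2  3  4  5  6  7  8  9 10 11 12 13 14
G :  0  1  0  1  0  1  0  1  0  1  0  1  0  1  0
G_A(14) = 0.
Heap B, S = {1, 2, 3, 7, 8}:
G(0) = 0
G(1) = mex{0} = 1
G(2) = mex{1,0} = 2
G(3) = mex{2,1,0} = 3
G(4) = mex{3,2,1} = 0
G(5) = mex{0,3,2} = 1
G(6) = mex{1,0,3} = 2
G(7) = mex{2,1,0,0} = 3
G(8) = mex{3,2,1,1,0} = 4
G(9) = mex{4,3,2,2,1} = 0
G(10) = mex{0,4,3,3,2} = 1
G(11) = mex{1,0,4,0,3} = 2
G(12) = mex{2,1,0,1,0} = 3
G(13) = mex{3,2,1,2,1} = 0
G(14) = mex{0,3,2,3,2} = 1
G(15) = mex{1,0,3,4,3} = 2
G_B(15) = 2.
Combined Grundy value = 0 ⊕ 2 = 2.
A winning move leaves total XOR = 0, i.e. changes one component's Grundy value g to g ⊕ X where X is the current total.
Heap A: need g' = 0⊕2 = 2. Options: 14−1→G=1, 14−7→G=1. Hits: 0.
Heap B: need g' = 2⊕2 = 0. Options: 15−1→G=1, 15−2→G=0, 15−3→G=3, 15−7→G=4, 15−8→G=3. Hits: 1.

1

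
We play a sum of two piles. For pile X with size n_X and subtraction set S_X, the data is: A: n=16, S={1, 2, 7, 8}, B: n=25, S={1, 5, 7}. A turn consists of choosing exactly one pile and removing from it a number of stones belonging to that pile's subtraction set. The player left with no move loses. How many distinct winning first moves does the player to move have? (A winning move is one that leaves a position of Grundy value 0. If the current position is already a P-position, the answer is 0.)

Pile A, S = {1, 2, 7, 8}:
G(0) = 0
G(1) = mex{0} = 1
G(2) = mex{1,0} = 2
G(3) = mex{2,1} = 0
G(4) = mex{0,2} = 1
G(5) = mex{1,0} = 2
G(6) = mex{2,1} = 0
G(7) = mex{0,2,0} = 1
G(8) = mex{1,0,1,0} = 2
G(9) = mex{2,1,2,1} = 0
G(10) = mex{0,2,0,2} = 1
G(11) = mex{1,0,1,0} = 2
G(12) = mex{2,1,2,1} = 0
G(13) = mex{0,2,0,2} = 1
G(14) = mex{1,0,1,0} = 2
G(15) = mex{2,1,2,1} = 0
G(16) = mex{0,2,0,2} = 1
G_A(16) = 1.
Pile B, S = {1, 5, 7}:
n :  0  1  2  3  4  5  6  7  8  9 10 11 12 13 14 15 16 17 18 19 20 21 22 23 24 25
G :  0  1  0  1  0  1  0  1  0  1  0  1  0  1  0  1  0  1  0  1  0  1  0  1  0  1
G_B(25) = 1.
Combined Grundy value = 1 ⊕ 1 = 0.
A winning move leaves total XOR = 0, i.e. changes one component's Grundy value g to g ⊕ X where X is the current total.
Pile A: target g' = 1⊕0 = 1, but every legal move changes the Grundy value (mex property), so 0 moves.
Pile B: target g' = 1⊕0 = 1, but every legal move changes the Grundy value (mex property), so 0 moves.

0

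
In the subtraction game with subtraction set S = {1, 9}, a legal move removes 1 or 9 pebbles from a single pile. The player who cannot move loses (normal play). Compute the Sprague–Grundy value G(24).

0

G(0) = 0
G(1) = mex{0} = 1
G(2) = mex{1} = 0
G(3) = mex{0} = 1
G(4) = mex{1} = 0
G(5) = mex{0} = 1
G(6) = mex{1} = 0
G(7) = mex{0} = 1
G(8) = mex{1} = 0
G(9) = mex{0,0} = 1
G(10) = mex{1,1} = 0
G(11) = mex{0,0} = 1
G(12) = mex{1,1} = 0
G(13) = mex{0,0} = 1
G(14) = mex{1,1} = 0
G(15) = mex{0,0} = 1
G(16) = mex{1,1} = 0
G(17) = mex{0,0} = 1
G(18) = mex{1,1} = 0
G(19) = mex{0,0} = 1
G(20) = mex{1,1} = 0
G(21) = mex{0,0} = 1
G(22) = mex{1,1} = 0
G(23) = mex{0,0} = 1
G(24) = mex{1,1} = 0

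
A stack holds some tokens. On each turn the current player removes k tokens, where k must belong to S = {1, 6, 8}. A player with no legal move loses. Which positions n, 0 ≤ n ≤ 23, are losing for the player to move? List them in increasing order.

n :  0  1  2  3  4  5  6  7  8  9 10 11 12 13 14 15 16 17 18 19 20 21 22 23
G :  0  1  0  1  0  1  2  0  1  0  1  0  1  2  0  1  0  1  0  1  2  0  1  0
P-positions are exactly the n with G(n) = 0.

0, 2, 4, 7, 9, 11, 14, 16, 18, 21, 23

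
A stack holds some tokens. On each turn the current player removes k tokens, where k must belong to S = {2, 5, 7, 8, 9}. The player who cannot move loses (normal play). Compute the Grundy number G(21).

3

G(0) = 0
G(1) = mex{} = 0
G(2) = mex{0} = 1
G(3) = mex{0} = 1
G(4) = mex{1} = 0
G(5) = mex{1,0} = 2
G(6) = mex{0,0} = 1
G(7) = mex{2,1,0} = 3
G(8) = mex{1,1,0,0} = 2
G(9) = mex{3,0,1,0,0} = 2
G(10) = mex{2,2,1,1,0} = 3
G(11) = mex{2,1,0,1,1} = 3
G(12) = mex{3,3,2,0,1} = 4
G(13) = mex{3,2,1,2,0} = 4
G(14) = mex{4,2,3,1,2} = 0
G(15) = mex{4,3,2,3,1} = 0
G(16) = mex{0,3,2,2,3} = 1
G(17) = mex{0,4,3,2,2} = 1
G(18) = mex{1,4,3,3,2} = 0
G(19) = mex{1,0,4,3,3} = 2
G(20) = mex{0,0,4,4,3} = 1
G(21) = mex{2,1,0,4,4} = 3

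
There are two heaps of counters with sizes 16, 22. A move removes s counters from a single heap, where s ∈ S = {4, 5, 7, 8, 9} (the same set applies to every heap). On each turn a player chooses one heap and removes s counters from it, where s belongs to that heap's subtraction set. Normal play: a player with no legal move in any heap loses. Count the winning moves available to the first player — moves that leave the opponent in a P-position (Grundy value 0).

All heaps use S = {4, 5, 7, 8, 9}:
n :  0  1  2  3  4  5  6  7  8  9 10 11 12 13 14 15 16 17 18 19 20 21 22
G :  0  0  0  0  1  1  1  1  2  2  2  2  3  0  0  0  0  1  1  1  1  2  2
Heap A: G(16) = 0.
Heap B: G(22) = 2.
Combined Grundy value = 0 ⊕ 2 = 2.
A winning move leaves total XOR = 0, i.e. changes one component's Grundy value g to g ⊕ X where X is the current total.
Heap A: need g' = 0⊕2 = 2. Options: 16−4→G=3, 16−5→G=2, 16−7→G=2, 16−8→G=2, 16−9→G=1. Hits: 3.
Heap B: need g' = 2⊕2 = 0. Options: 22−4→G=1, 22−5→G=1, 22−7→G=0, 22−8→G=0, 22−9→G=0. Hits: 3.

6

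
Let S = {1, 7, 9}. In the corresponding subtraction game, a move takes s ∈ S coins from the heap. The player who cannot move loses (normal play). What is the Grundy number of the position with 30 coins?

G(0) = 0
G(1) = mex{0} = 1
G(2) = mex{1} = 0
G(3) = mex{0} = 1
G(4) = mex{1} = 0
G(5) = mex{0} = 1
G(6) = mex{1} = 0
G(7) = mex{0,0} = 1
G(8) = mex{1,1} = 0
G(9) = mex{0,0,0} = 1
G(10) = mex{1,1,1} = 0
G(11) = mex{0,0,0} = 1
G(12) = mex{1,1,1} = 0
G(13) = mex{0,0,0} = 1
G(14) = mex{1,1,1} = 0
G(15) = mex{0,0,0} = 1
G(16) = mex{1,1,1} = 0
G(17) = mex{0,0,0} = 1
G(18) = mex{1,1,1} = 0
G(19) = mex{0,0,0} = 1
G(20) = mex{1,1,1} = 0
G(21) = mex{0,0,0} = 1
G(22) = mex{1,1,1} = 0
G(23) = mex{0,0,0} = 1
G(24) = mex{1,1,1} = 0
G(25) = mex{0,0,0} = 1
G(26) = mex{1,1,1} = 0
G(27) = mex{0,0,0} = 1
G(28) = mex{1,1,1} = 0
G(29) = mex{0,0,0} = 1
G(30) = mex{1,1,1} = 0

0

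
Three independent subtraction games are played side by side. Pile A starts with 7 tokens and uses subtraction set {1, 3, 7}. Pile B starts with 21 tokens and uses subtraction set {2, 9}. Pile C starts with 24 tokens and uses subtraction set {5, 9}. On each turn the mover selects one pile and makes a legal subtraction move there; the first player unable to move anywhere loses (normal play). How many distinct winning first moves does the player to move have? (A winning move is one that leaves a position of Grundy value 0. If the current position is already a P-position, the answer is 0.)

1

Pile A, S = {1, 3, 7}:
G(0) = 0
G(1) = mex{0} = 1
G(2) = mex{1} = 0
G(3) = mex{0,0} = 1
G(4) = mex{1,1} = 0
G(5) = mex{0,0} = 1
G(6) = mex{1,1} = 0
G(7) = mex{0,0,0} = 1
G_A(7) = 1.
Pile B, S = {2, 9}:
n :  0  1  2  3  4  5  6  7  8  9 10 11 12 13 14 15 16 17 18 19 20 21
G :  0  0  1  1  0  0  1  1  0  2  1  0  0  1  1  0  0  1  1  0  2  1
G_B(21) = 1.
Pile C, S = {5, 9}:
G(0) = 0
G(1) = mex{} = 0
G(2) = mex{} = 0
G(3) = mex{} = 0
G(4) = mex{} = 0
G(5) = mex{0} = 1
G(6) = mex{0} = 1
G(7) = mex{0} = 1
G(8) = mex{0} = 1
G(9) = mex{0,0} = 1
G(10) = mex{1,0} = 2
G(11) = mex{1,0} = 2
G(12) = mex{1,0} = 2
G(13) = mex{1,0} = 2
G(14) = mex{1,1} = 0
G(15) = mex{2,1} = 0
G(16) = mex{2,1} = 0
G(17) = mex{2,1} = 0
G(18) = mex{2,1} = 0
G(19) = mex{0,2} = 1
G(20) = mex{0,2} = 1
G(21) = mex{0,2} = 1
G(22) = mex{0,2} = 1
G(23) = mex{0,0} = 1
G(24) = mex{1,0} = 2
G_C(24) = 2.
Combined Grundy value = 1 ⊕ 1 ⊕ 2 = 2.
A winning move leaves total XOR = 0, i.e. changes one component's Grundy value g to g ⊕ X where X is the current total.
Pile A: need g' = 1⊕2 = 3. Options: 7−1→G=0, 7−3→G=0, 7−7→G=0. Hits: 0.
Pile B: need g' = 1⊕2 = 3. Options: 21−2→G=0, 21−9→G=0. Hits: 0.
Pile C: need g' = 2⊕2 = 0. Options: 24−5→G=1, 24−9→G=0. Hits: 1.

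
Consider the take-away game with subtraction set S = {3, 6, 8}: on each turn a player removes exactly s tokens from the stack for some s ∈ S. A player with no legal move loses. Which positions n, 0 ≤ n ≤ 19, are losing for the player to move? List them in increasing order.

0, 1, 2, 11, 12, 13

G(0) = 0
G(1) = mex{} = 0
G(2) = mex{} = 0
G(3) = mex{0} = 1
G(4) = mex{0} = 1
G(5) = mex{0} = 1
G(6) = mex{1,0} = 2
G(7) = mex{1,0} = 2
G(8) = mex{1,0,0} = 2
G(9) = mex{2,1,0} = 3
G(10) = mex{2,1,0} = 3
G(11) = mex{2,1,1} = 0
G(12) = mex{3,2,1} = 0
G(13) = mex{3,2,1} = 0
G(14) = mex{0,2,2} = 1
G(15) = mex{0,3,2} = 1
G(16) = mex{0,3,2} = 1
G(17) = mex{1,0,3} = 2
G(18) = mex{1,0,3} = 2
G(19) = mex{1,0,0} = 2
P-positions are exactly the n with G(n) = 0.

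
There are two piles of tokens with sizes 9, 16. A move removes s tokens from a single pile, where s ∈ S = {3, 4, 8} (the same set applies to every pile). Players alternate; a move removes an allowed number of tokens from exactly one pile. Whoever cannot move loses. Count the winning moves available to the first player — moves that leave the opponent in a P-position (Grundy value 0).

1

All piles use S = {3, 4, 8}:
n :  0  1  2  3  4  5  6  7  8  9 10 11 12 13 14 15 16
G :  0  0  0  1  1  1  2  0  2  3  1  3  0  0  0  1  1
Pile A: G(9) = 3.
Pile B: G(16) = 1.
Combined Grundy value = 3 ⊕ 1 = 2.
A winning move leaves total XOR = 0, i.e. changes one component's Grundy value g to g ⊕ X where X is the current total.
Pile A: need g' = 3⊕2 = 1. Options: 9−3→G=2, 9−4→G=1, 9−8→G=0. Hits: 1.
Pile B: need g' = 1⊕2 = 3. Options: 16−3→G=0, 16−4→G=0, 16−8→G=2. Hits: 0.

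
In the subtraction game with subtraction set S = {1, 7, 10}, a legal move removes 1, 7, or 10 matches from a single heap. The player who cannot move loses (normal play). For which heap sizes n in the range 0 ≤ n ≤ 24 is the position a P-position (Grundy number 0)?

0, 2, 4, 6, 8, 17, 19, 21, 23

G(0) = 0
G(1) = mex{0} = 1
G(2) = mex{1} = 0
G(3) = mex{0} = 1
G(4) = mex{1} = 0
G(5) = mex{0} = 1
G(6) = mex{1} = 0
G(7) = mex{0,0} = 1
G(8) = mex{1,1} = 0
G(9) = mex{0,0} = 1
G(10) = mex{1,1,0} = 2
G(11) = mex{2,0,1} = 3
G(12) = mex{3,1,0} = 2
G(13) = mex{2,0,1} = 3
G(14) = mex{3,1,0} = 2
G(15) = mex{2,0,1} = 3
G(16) = mex{3,1,0} = 2
G(17) = mex{2,2,1} = 0
G(18) = mex{0,3,0} = 1
G(19) = mex{1,2,1} = 0
G(20) = mex{0,3,2} = 1
G(21) = mex{1,2,3} = 0
G(22) = mex{0,3,2} = 1
G(23) = mex{1,2,3} = 0
G(24) = mex{0,0,2} = 1
P-positions are exactly the n with G(n) = 0.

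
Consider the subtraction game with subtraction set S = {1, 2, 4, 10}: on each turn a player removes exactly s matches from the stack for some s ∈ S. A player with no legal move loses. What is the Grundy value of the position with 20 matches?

n :  0  1  2  3  4  5  6  7  8  9 10 11 12 13 14 15 16 17 18 19 20
G :  0  1  2  0  1  2  0  1  2  0  1  2  0  1  2  0  1  2  0  1  2

2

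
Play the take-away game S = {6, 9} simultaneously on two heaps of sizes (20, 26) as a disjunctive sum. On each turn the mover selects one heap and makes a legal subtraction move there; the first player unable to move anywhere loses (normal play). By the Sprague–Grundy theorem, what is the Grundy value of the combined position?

All heaps use S = {6, 9}:
n :  0  1  2  3  4  5  6  7  8  9 10 11 12 13 14 15 16 17 18 19 20 21 22 23 24 25 26
G :  0  0  0  0  0  0  1  1  1  1  1  1  2  2  2  0  0  0  0  0  0  1  1  1  1  1  1
Heap A: G(20) = 0.
Heap B: G(26) = 1.
Combined Grundy value = 0 ⊕ 1 = 1.

1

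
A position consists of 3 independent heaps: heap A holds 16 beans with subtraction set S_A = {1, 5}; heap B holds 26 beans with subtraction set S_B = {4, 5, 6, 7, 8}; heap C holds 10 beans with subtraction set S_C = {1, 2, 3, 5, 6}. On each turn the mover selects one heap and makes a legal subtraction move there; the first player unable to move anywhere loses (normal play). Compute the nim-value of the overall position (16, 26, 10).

Heap A, S = {1, 5}:
n :  0  1  2  3  4  5  6  7  8  9 10 11 12 13 14 15 16
G :  0  1  0  1  0  1  0  1  0  1  0  1  0  1  0  1  0
G_A(16) = 0.
Heap B, S = {4, 5, 6, 7, 8}:
G(0) = 0
G(1) = mex{} = 0
G(2) = mex{} = 0
G(3) = mex{} = 0
G(4) = mex{0} = 1
G(5) = mex{0,0} = 1
G(6) = mex{0,0,0} = 1
G(7) = mex{0,0,0,0} = 1
G(8) = mex{1,0,0,0,0} = 2
G(9) = mex{1,1,0,0,0} = 2
G(10) = mex{1,1,1,0,0} = 2
G(11) = mex{1,1,1,1,0} = 2
G(12) = mex{2,1,1,1,1} = 0
G(13) = mex{2,2,1,1,1} = 0
G(14) = mex{2,2,2,1,1} = 0
G(15) = mex{2,2,2,2,1} = 0
G(16) = mex{0,2,2,2,2} = 1
G(17) = mex{0,0,2,2,2} = 1
G(18) = mex{0,0,0,2,2} = 1
G(19) = mex{0,0,0,0,2} = 1
G(20) = mex{1,0,0,0,0} = 2
G(21) = mex{1,1,0,0,0} = 2
G(22) = mex{1,1,1,0,0} = 2
G(23) = mex{1,1,1,1,0} = 2
G(24) = mex{2,1,1,1,1} = 0
G(25) = mex{2,2,1,1,1} = 0
G(26) = mex{2,2,2,1,1} = 0
G_B(26) = 0.
Heap C, S = {1, 2, 3, 5, 6}:
n :  0  1  2  3  4  5  6  7  8  9 10
G :  0  1  2  3  0  1  2  3  0  1  2
G_C(10) = 2.
Combined Grundy value = 0 ⊕ 0 ⊕ 2 = 2.

2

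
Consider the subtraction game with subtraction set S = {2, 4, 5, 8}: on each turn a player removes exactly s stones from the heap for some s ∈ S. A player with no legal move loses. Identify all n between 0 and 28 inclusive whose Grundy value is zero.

G(0) = 0
G(1) = mex{} = 0
G(2) = mex{0} = 1
G(3) = mex{0} = 1
G(4) = mex{1,0} = 2
G(5) = mex{1,0,0} = 2
G(6) = mex{2,1,0} = 3
G(7) = mex{2,1,1} = 0
G(8) = mex{3,2,1,0} = 4
G(9) = mex{0,2,2,0} = 1
G(10) = mex{4,3,2,1} = 0
G(11) = mex{1,0,3,1} = 2
G(12) = mex{0,4,0,2} = 1
G(13) = mex{2,1,4,2} = 0
G(14) = mex{1,0,1,3} = 2
G(15) = mex{0,2,0,0} = 1
G(16) = mex{2,1,2,4} = 0
G(17) = mex{1,0,1,1} = 2
G(18) = mex{0,2,0,0} = 1
G(19) = mex{2,1,2,2} = 0
G(20) = mex{1,0,1,1} = 2
G(21) = mex{0,2,0,0} = 1
G(22) = mex{2,1,2,2} = 0
G(23) = mex{1,0,1,1} = 2
G(24) = mex{0,2,0,0} = 1
G(25) = mex{2,1,2,2} = 0
G(26) = mex{1,0,1,1} = 2
G(27) = mex{0,2,0,0} = 1
G(28) = mex{2,1,2,2} = 0
P-positions are exactly the n with G(n) = 0.

0, 1, 7, 10, 13, 16, 19, 22, 25, 28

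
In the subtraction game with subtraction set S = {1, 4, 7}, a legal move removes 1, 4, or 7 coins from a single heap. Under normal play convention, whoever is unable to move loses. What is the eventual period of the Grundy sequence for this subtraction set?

G(0) = 0
G(1) = mex{0} = 1
G(2) = mex{1} = 0
G(3) = mex{0} = 1
G(4) = mex{1,0} = 2
G(5) = mex{2,1} = 0
G(6) = mex{0,0} = 1
G(7) = mex{1,1,0} = 2
G(8) = mex{2,2,1} = 0
G(9) = mex{0,0,0} = 1
G(10) = mex{1,1,1} = 0
G(11) = mex{0,2,2} = 1
G(12) = mex{1,0,0} = 2
G(13) = mex{2,1,1} = 0
G(14) = mex{0,0,2} = 1
G(15) = mex{1,1,0} = 2
G(16) = mex{2,2,1} = 0
G(17) = mex{0,0,0} = 1
G(n+8) = G(n) holds for n = 0,…,6 (a full window of length max(S) = 7), so the sequence is purely periodic with period 8.

8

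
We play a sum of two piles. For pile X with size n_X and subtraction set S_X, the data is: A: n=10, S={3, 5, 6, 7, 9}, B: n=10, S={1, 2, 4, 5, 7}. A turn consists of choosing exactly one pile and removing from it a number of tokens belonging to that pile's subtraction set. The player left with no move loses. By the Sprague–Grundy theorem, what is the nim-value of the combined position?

2

Pile A, S = {3, 5, 6, 7, 9}:
G(0) = 0
G(1) = mex{} = 0
G(2) = mex{} = 0
G(3) = mex{0} = 1
G(4) = mex{0} = 1
G(5) = mex{0,0} = 1
G(6) = mex{1,0,0} = 2
G(7) = mex{1,0,0,0} = 2
G(8) = mex{1,1,0,0} = 2
G(9) = mex{2,1,1,0,0} = 3
G(10) = mex{2,1,1,1,0} = 3
G_A(10) = 3.
Pile B, S = {1, 2, 4, 5, 7}:
G(0) = 0
G(1) = mex{0} = 1
G(2) = mex{1,0} = 2
G(3) = mex{2,1} = 0
G(4) = mex{0,2,0} = 1
G(5) = mex{1,0,1,0} = 2
G(6) = mex{2,1,2,1} = 0
G(7) = mex{0,2,0,2,0} = 1
G(8) = mex{1,0,1,0,1} = 2
G(9) = mex{2,1,2,1,2} = 0
G(10) = mex{0,2,0,2,0} = 1
G_B(10) = 1.
Combined Grundy value = 3 ⊕ 1 = 2.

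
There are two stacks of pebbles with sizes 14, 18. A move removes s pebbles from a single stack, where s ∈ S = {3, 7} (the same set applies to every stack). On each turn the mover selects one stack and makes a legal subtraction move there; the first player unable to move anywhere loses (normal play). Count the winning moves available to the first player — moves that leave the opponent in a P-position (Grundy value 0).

2

All stacks use S = {3, 7}:
n :  0  1  2  3  4  5  6  7  8  9 10 11 12 13 14 15 16 17 18
G :  0  0  0  1  1  1  0  2  2  1  0  0  0  1  1  1  0  2  2
Stack A: G(14) = 1.
Stack B: G(18) = 2.
Combined Grundy value = 1 ⊕ 2 = 3.
A winning move leaves total XOR = 0, i.e. changes one component's Grundy value g to g ⊕ X where X is the current total.
Stack A: need g' = 1⊕3 = 2. Options: 14−3→G=0, 14−7→G=2. Hits: 1.
Stack B: need g' = 2⊕3 = 1. Options: 18−3→G=1, 18−7→G=0. Hits: 1.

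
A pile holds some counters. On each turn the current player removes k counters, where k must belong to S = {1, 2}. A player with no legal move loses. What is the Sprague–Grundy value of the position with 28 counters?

n :  0  1  2  3  4  5  6  7  8  9 10 11 12 13 14 15 16 17 18 19 20 21 22 23 24 25 26 27 28
G :  0  1  2  0  1  2  0  1  2  0  1  2  0  1  2  0  1  2  0  1  2  0  1  2  0  1  2  0  1

1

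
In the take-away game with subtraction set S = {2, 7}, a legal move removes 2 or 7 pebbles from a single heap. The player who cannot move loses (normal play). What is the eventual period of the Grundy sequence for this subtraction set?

G(0) = 0
G(1) = mex{} = 0
G(2) = mex{0} = 1
G(3) = mex{0} = 1
G(4) = mex{1} = 0
G(5) = mex{1} = 0
G(6) = mex{0} = 1
G(7) = mex{0,0} = 1
G(8) = mex{1,0} = 2
G(9) = mex{1,1} = 0
G(10) = mex{2,1} = 0
G(11) = mex{0,0} = 1
G(12) = mex{0,0} = 1
G(13) = mex{1,1} = 0
G(14) = mex{1,1} = 0
G(15) = mex{0,2} = 1
G(16) = mex{0,0} = 1
G(17) = mex{1,0} = 2
G(18) = mex{1,1} = 0
G(19) = mex{2,1} = 0
G(n+9) = G(n) holds for n = 0,…,6 (a full window of length max(S) = 7), so the sequence is purely periodic with period 9.

9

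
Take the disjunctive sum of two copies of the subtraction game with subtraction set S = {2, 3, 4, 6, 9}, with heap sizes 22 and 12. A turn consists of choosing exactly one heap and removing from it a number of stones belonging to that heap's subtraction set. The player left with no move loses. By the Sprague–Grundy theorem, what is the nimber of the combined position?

0

All heaps use S = {2, 3, 4, 6, 9}:
G(0) = 0
G(1) = mex{} = 0
G(2) = mex{0} = 1
G(3) = mex{0,0} = 1
G(4) = mex{1,0,0} = 2
G(5) = mex{1,1,0} = 2
G(6) = mex{2,1,1,0} = 3
G(7) = mex{2,2,1,0} = 3
G(8) = mex{3,2,2,1} = 0
G(9) = mex{3,3,2,1,0} = 4
G(10) = mex{0,3,3,2,0} = 1
G(11) = mex{4,0,3,2,1} = 5
G(12) = mex{1,4,0,3,1} = 2
G(13) = mex{5,1,4,3,2} = 0
G(14) = mex{2,5,1,0,2} = 3
G(15) = mex{0,2,5,4,3} = 1
G(16) = mex{3,0,2,1,3} = 4
G(17) = mex{1,3,0,5,0} = 2
G(18) = mex{4,1,3,2,4} = 0
G(19) = mex{2,4,1,0,1} = 3
G(20) = mex{0,2,4,3,5} = 1
G(21) = mex{3,0,2,1,2} = 4
G(22) = mex{1,3,0,4,0} = 2
Heap A: G(22) = 2.
Heap B: G(12) = 2.
Combined Grundy value = 2 ⊕ 2 = 0.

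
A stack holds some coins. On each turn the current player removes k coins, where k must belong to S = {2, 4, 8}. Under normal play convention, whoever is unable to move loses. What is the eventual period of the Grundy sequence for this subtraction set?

6

G(0) = 0
G(1) = mex{} = 0
G(2) = mex{0} = 1
G(3) = mex{0} = 1
G(4) = mex{1,0} = 2
G(5) = mex{1,0} = 2
G(6) = mex{2,1} = 0
G(7) = mex{2,1} = 0
G(8) = mex{0,2,0} = 1
G(9) = mex{0,2,0} = 1
G(10) = mex{1,0,1} = 2
G(11) = mex{1,0,1} = 2
G(12) = mex{2,1,2} = 0
G(13) = mex{2,1,2} = 0
G(14) = mex{0,2,0} = 1
G(15) = mex{0,2,0} = 1
G(n+6) = G(n) holds for n = 0,…,7 (a full window of length max(S) = 8), so the sequence is purely periodic with period 6.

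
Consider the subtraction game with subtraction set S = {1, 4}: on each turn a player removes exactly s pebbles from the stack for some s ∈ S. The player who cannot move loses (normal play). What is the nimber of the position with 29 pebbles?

G(0) = 0
G(1) = mex{0} = 1
G(2) = mex{1} = 0
G(3) = mex{0} = 1
G(4) = mex{1,0} = 2
G(5) = mex{2,1} = 0
G(6) = mex{0,0} = 1
G(7) = mex{1,1} = 0
G(8) = mex{0,2} = 1
G(9) = mex{1,0} = 2
G(10) = mex{2,1} = 0
G(11) = mex{0,0} = 1
G(12) = mex{1,1} = 0
G(13) = mex{0,2} = 1
G(14) = mex{1,0} = 2
G(15) = mex{2,1} = 0
G(16) = mex{0,0} = 1
G(17) = mex{1,1} = 0
G(18) = mex{0,2} = 1
G(19) = mex{1,0} = 2
G(20) = mex{2,1} = 0
G(21) = mex{0,0} = 1
G(22) = mex{1,1} = 0
G(23) = mex{0,2} = 1
G(24) = mex{1,0} = 2
G(25) = mex{2,1} = 0
G(26) = mex{0,0} = 1
G(27) = mex{1,1} = 0
G(28) = mex{0,2} = 1
G(29) = mex{1,0} = 2

2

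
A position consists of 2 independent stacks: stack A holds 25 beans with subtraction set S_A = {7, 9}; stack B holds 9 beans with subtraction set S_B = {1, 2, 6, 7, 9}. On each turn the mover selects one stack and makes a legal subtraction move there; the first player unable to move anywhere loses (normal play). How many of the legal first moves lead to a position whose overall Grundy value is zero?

Stack A, S = {7, 9}:
G(0) = 0
G(1) = mex{} = 0
G(2) = mex{} = 0
G(3) = mex{} = 0
G(4) = mex{} = 0
G(5) = mex{} = 0
G(6) = mex{} = 0
G(7) = mex{0} = 1
G(8) = mex{0} = 1
G(9) = mex{0,0} = 1
G(10) = mex{0,0} = 1
G(11) = mex{0,0} = 1
G(12) = mex{0,0} = 1
G(13) = mex{0,0} = 1
G(14) = mex{1,0} = 2
G(15) = mex{1,0} = 2
G(16) = mex{1,1} = 0
G(17) = mex{1,1} = 0
G(18) = mex{1,1} = 0
G(19) = mex{1,1} = 0
G(20) = mex{1,1} = 0
G(21) = mex{2,1} = 0
G(22) = mex{2,1} = 0
G(23) = mex{0,2} = 1
G(24) = mex{0,2} = 1
G(25) = mex{0,0} = 1
G_A(25) = 1.
Stack B, S = {1, 2, 6, 7, 9}:
G(0) = 0
G(1) = mex{0} = 1
G(2) = mex{1,0} = 2
G(3) = mex{2,1} = 0
G(4) = mex{0,2} = 1
G(5) = mex{1,0} = 2
G(6) = mex{2,1,0} = 3
G(7) = mex{3,2,1,0} = 4
G(8) = mex{4,3,2,1} = 0
G(9) = mex{0,4,0,2,0} = 1
G_B(9) = 1.
Combined Grundy value = 1 ⊕ 1 = 0.
A winning move leaves total XOR = 0, i.e. changes one component's Grundy value g to g ⊕ X where X is the current total.
Stack A: target g' = 1⊕0 = 1, but every legal move changes the Grundy value (mex property), so 0 moves.
Stack B: target g' = 1⊕0 = 1, but every legal move changes the Grundy value (mex property), so 0 moves.

0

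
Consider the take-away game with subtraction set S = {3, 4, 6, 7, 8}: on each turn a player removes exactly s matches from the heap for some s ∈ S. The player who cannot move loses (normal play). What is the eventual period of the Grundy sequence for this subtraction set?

n :  0  1  2  3  4  5  6  7  8  9 10 11 12 13 14 15 16 17 18 19 20 21 22 23
G :  0  0  0  1  1  1  2  2  2  3  3  0  0  0  1  1  1  2  2  2  3  3  0  0
G(n+11) = G(n) holds for n = 0,…,7 (a full window of length max(S) = 8), so the sequence is purely periodic with period 11.

11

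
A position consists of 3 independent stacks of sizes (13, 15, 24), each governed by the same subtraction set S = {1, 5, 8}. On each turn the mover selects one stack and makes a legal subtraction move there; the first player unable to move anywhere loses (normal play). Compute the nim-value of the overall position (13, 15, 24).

3

All stacks use S = {1, 5, 8}:
n :  0  1  2  3  4  5  6  7  8  9 10 11 12 13 14 15 16 17 18 19 20 21 22 23 24
G :  0  1  0  1  0  1  0  1  2  3  2  3  2  0  1  0  1  0  1  0  1  2  3  2  3
Stack A: G(13) = 0.
Stack B: G(15) = 0.
Stack C: G(24) = 3.
Combined Grundy value = 0 ⊕ 0 ⊕ 3 = 3.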